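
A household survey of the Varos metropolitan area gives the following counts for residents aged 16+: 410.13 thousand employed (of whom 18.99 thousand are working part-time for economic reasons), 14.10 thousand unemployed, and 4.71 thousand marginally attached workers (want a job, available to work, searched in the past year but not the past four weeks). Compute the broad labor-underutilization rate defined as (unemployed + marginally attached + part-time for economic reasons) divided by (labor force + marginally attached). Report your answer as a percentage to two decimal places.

Labor force = 410.13 + 14.10 = 424.23 thousand.
Numerator = 14.10 + 4.71 + 18.99 = 37.80 thousand.
Denominator = 424.23 + 4.71 = 428.94 thousand.
Broad rate = 37.80 / 428.94 = 8.81%.

Broad underutilization rate ≈ 8.81%.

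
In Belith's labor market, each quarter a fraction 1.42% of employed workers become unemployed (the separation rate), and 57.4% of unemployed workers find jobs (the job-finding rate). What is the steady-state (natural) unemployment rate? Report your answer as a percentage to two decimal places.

At steady state the flows balance: s·E = f·U, so U/(E+U) = s/(s+f).
u* = 1.42 / (1.42 + 57.4) = 1.42 / 58.82 = 2.41%.

Steady-state unemployment rate ≈ 2.41%.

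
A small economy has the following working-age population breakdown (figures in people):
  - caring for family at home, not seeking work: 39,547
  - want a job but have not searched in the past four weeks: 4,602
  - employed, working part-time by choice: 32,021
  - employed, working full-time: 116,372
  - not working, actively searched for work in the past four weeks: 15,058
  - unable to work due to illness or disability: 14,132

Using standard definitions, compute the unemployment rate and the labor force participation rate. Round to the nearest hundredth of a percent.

Employed = 32,021 + 116,372 = 148,393.
Unemployed = 15,058.
Labor force = 148,393 + 15,058 = 163,451.
Not in labor force = 39,547 + 4,602 + 14,132 = 58,281 (those not working and not actively searching are outside the labor force — including those who want a job but have given up searching).
Civilian working-age population = 163,451 + 58,281 = 221,732.
Unemployment rate = 15,058 / 163,451 = 9.21%.
Labor force participation rate = 163,451 / 221,732 = 73.72%.

Unemployment rate ≈ 9.21%; labor force participation rate ≈ 73.72%.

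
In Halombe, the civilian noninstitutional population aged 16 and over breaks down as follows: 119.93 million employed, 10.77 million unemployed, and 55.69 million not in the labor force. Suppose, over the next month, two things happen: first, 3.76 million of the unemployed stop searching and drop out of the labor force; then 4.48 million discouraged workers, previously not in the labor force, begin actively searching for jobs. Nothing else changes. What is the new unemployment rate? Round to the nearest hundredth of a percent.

Initially, labor force = 119.93 + 10.77 = 130.70 million, so u = 10.77/130.70 = 8.24%.
After the first change, unemployed and labor force both fall by 3.76 → E = 119.93, U = 7.01, labor force = 126.94 million.
After the second change, unemployed and labor force both rise by 4.48 → E = 119.93, U = 11.49, labor force = 131.42 million.
New unemployment rate = 11.49 / 131.42 = 8.74%.

New unemployment rate ≈ 8.74%.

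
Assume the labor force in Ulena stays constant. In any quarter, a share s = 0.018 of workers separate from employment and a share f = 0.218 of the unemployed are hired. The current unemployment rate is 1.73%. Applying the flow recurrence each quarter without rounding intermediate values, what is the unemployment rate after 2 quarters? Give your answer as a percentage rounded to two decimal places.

Unemployment rate after two quarters ≈ 4.18%.

With a fixed labor force, u_{t+1} = u_t + s·(1−u_t) − f·u_t = u_t·(1−s−f) + s.
Here 1−s−f = 0.764 and s = 0.018.
u_1 = 0.017300 × 0.764 + 0.018 = 0.031217.
u_2 = 0.031217 × 0.764 + 0.018 = 0.041850.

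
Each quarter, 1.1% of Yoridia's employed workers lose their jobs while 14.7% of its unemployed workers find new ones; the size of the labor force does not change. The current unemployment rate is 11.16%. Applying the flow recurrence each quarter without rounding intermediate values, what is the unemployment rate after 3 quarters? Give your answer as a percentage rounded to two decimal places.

Unemployment rate after three quarters ≈ 9.47%.

With a fixed labor force, u_{t+1} = u_t + s·(1−u_t) − f·u_t = u_t·(1−s−f) + s.
Here 1−s−f = 0.842 and s = 0.011.
u_1 = 0.111600 × 0.842 + 0.011 = 0.104967.
u_2 = 0.104967 × 0.842 + 0.011 = 0.099382.
u_3 = 0.099382 × 0.842 + 0.011 = 0.094680.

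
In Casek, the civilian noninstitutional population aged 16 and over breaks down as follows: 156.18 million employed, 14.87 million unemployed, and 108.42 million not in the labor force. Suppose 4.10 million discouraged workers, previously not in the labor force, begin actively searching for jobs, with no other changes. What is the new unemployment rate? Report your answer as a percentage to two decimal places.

Initially, labor force = 156.18 + 14.87 = 171.05 million, so u = 14.87/171.05 = 8.69%.
After the change, unemployed and labor force both rise by 4.10 → E = 156.18, U = 18.97, labor force = 175.15 million.
New unemployment rate = 18.97 / 175.15 = 10.83%.

New unemployment rate ≈ 10.83%.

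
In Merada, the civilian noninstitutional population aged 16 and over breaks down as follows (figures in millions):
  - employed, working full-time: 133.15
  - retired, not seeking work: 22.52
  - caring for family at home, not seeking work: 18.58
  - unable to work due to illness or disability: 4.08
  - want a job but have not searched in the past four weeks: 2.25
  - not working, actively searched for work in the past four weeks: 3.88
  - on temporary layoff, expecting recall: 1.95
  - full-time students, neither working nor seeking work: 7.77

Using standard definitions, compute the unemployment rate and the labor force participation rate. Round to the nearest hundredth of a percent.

Employed = 133.15 million.
Unemployed = 3.88 + 1.95 = 5.83 million (jobless and actively searching, or on temporary layoff).
Labor force = 133.15 + 5.83 = 138.98 million.
Not in labor force = 22.52 + 18.58 + 4.08 + 2.25 + 7.77 = 55.20 million (those not working and not actively searching are outside the labor force — including those who want a job but have given up searching).
Civilian working-age population = 138.98 + 55.20 = 194.18 million.
Unemployment rate = 5.83 / 138.98 = 4.19%.
Labor force participation rate = 138.98 / 194.18 = 71.57%.

Unemployment rate ≈ 4.19%; labor force participation rate ≈ 71.57%.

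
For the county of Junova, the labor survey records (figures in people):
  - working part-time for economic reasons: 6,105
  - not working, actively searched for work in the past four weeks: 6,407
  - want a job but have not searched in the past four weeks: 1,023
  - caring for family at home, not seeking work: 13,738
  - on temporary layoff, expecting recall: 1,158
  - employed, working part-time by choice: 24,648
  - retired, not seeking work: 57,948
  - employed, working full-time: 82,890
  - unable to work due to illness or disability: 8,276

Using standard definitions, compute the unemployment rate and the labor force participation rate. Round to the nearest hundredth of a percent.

Employed = 6,105 + 24,648 + 82,890 = 113,643 (anyone who worked, including part-time for economic reasons, counts as employed).
Unemployed = 6,407 + 1,158 = 7,565 (jobless and actively searching, or on temporary layoff).
Labor force = 113,643 + 7,565 = 121,208.
Not in labor force = 1,023 + 13,738 + 57,948 + 8,276 = 80,985 (those not working and not actively searching are outside the labor force — including those who want a job but have given up searching).
Civilian working-age population = 121,208 + 80,985 = 202,193.
Unemployment rate = 7,565 / 121,208 = 6.24%.
Labor force participation rate = 121,208 / 202,193 = 59.95%.

Unemployment rate ≈ 6.24%; labor force participation rate ≈ 59.95%.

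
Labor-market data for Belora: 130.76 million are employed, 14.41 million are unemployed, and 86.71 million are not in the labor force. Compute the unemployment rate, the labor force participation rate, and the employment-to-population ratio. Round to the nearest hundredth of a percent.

Labor force = employed + unemployed = 130.76 + 14.41 = 145.17 million.
Working-age population = 145.17 + 86.71 = 231.88 million.
Unemployment rate = 14.41 / 145.17 = 9.93%.
Labor force participation rate = 145.17 / 231.88 = 62.61%.
Employment-population ratio = 130.76 / 231.88 = 56.39%.

Unemployment rate ≈ 9.93%; labor force participation rate ≈ 62.61%; employment-population ratio ≈ 56.39%.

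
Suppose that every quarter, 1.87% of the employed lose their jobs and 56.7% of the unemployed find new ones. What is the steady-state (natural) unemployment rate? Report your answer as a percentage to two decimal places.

Steady-state unemployment rate ≈ 3.19%.

At steady state the flows balance: s·E = f·U, so U/(E+U) = s/(s+f).
u* = 1.87 / (1.87 + 56.7) = 1.87 / 58.57 = 3.19%.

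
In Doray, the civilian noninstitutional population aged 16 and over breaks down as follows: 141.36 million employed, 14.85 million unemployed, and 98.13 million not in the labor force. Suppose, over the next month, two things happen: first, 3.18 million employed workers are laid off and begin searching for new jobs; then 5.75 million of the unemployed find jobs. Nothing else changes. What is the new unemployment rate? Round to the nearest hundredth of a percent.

New unemployment rate ≈ 7.86%.

Initially, labor force = 141.36 + 14.85 = 156.21 million, so u = 14.85/156.21 = 9.51%.
After the first change, employed falls and unemployed rises by 3.18; labor force unchanged → E = 138.18, U = 18.03, labor force = 156.21 million.
After the second change, unemployed falls and employed rises by 5.75; labor force unchanged → E = 143.93, U = 12.28, labor force = 156.21 million.
New unemployment rate = 12.28 / 156.21 = 7.86%.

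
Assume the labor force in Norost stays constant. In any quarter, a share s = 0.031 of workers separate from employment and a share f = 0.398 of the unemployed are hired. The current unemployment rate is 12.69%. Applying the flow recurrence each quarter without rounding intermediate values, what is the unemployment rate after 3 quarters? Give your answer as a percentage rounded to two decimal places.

With a fixed labor force, u_{t+1} = u_t + s·(1−u_t) − f·u_t = u_t·(1−s−f) + s.
Here 1−s−f = 0.571 and s = 0.031.
u_1 = 0.126900 × 0.571 + 0.031 = 0.103460.
u_2 = 0.103460 × 0.571 + 0.031 = 0.090076.
u_3 = 0.090076 × 0.571 + 0.031 = 0.082433.

Unemployment rate after three quarters ≈ 8.24%.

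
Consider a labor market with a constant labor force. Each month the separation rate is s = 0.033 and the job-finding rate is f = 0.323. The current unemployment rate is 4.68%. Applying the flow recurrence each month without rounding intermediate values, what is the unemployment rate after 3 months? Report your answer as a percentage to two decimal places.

With a fixed labor force, u_{t+1} = u_t + s·(1−u_t) − f·u_t = u_t·(1−s−f) + s.
Here 1−s−f = 0.644 and s = 0.033.
u_1 = 0.046800 × 0.644 + 0.033 = 0.063139.
u_2 = 0.063139 × 0.644 + 0.033 = 0.073662.
u_3 = 0.073662 × 0.644 + 0.033 = 0.080438.

Unemployment rate after three months ≈ 8.04%.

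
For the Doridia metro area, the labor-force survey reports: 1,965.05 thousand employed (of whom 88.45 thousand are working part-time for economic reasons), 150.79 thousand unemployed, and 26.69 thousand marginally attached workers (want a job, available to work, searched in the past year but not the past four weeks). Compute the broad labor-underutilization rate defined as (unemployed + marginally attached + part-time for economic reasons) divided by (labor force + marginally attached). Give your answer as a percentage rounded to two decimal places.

Broad underutilization rate ≈ 12.41%.

Labor force = 1,965.05 + 150.79 = 2,115.84 thousand.
Numerator = 150.79 + 26.69 + 88.45 = 265.93 thousand.
Denominator = 2,115.84 + 26.69 = 2,142.53 thousand.
Broad rate = 265.93 / 2,142.53 = 12.41%.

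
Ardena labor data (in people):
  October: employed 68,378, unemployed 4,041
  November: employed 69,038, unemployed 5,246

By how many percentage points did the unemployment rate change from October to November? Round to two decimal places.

The unemployment rate changed by +1.48 percentage points.

October: labor force = 68,378 + 4,041 = 72,419; u = 4,041/72,419 = 5.58%.
November: labor force = 69,038 + 5,246 = 74,284; u = 5,246/74,284 = 7.06%.
Change = 7.06% − 5.58% = +1.48 pp.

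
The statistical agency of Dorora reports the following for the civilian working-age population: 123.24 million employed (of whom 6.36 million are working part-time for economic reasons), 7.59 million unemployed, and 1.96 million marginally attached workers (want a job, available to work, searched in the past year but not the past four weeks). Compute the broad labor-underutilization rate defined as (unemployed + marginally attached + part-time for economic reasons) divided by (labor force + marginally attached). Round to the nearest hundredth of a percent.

Broad underutilization rate ≈ 11.98%.

Labor force = 123.24 + 7.59 = 130.83 million.
Numerator = 7.59 + 1.96 + 6.36 = 15.91 million.
Denominator = 130.83 + 1.96 = 132.79 million.
Broad rate = 15.91 / 132.79 = 11.98%.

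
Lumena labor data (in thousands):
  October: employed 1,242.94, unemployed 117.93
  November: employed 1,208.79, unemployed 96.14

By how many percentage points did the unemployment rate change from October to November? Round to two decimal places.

October: labor force = 1,242.94 + 117.93 = 1,360.87; u = 117.93/1,360.87 = 8.67%.
November: labor force = 1,208.79 + 96.14 = 1,304.93; u = 96.14/1,304.93 = 7.37%.
Change = 7.37% − 8.67% = −1.30 pp.

The unemployment rate changed by −1.30 percentage points.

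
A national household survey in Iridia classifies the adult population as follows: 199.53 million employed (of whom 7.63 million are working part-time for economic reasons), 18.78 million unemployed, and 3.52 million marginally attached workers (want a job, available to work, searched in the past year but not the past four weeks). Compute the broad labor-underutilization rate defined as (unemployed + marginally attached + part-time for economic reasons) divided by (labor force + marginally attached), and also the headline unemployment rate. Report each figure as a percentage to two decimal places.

Broad underutilization rate ≈ 13.49%; headline unemployment rate ≈ 8.60%.

Labor force = 199.53 + 18.78 = 218.31 million.
Numerator = 18.78 + 3.52 + 7.63 = 29.93 million.
Denominator = 218.31 + 3.52 = 221.83 million.
Broad rate = 29.93 / 221.83 = 13.49%.
Headline unemployment rate = 18.78 / 218.31 = 8.60%.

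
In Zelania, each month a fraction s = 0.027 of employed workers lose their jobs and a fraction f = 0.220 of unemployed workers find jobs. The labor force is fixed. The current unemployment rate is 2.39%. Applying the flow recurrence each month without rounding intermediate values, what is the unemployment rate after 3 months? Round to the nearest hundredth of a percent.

Unemployment rate after three months ≈ 7.28%.

With a fixed labor force, u_{t+1} = u_t + s·(1−u_t) − f·u_t = u_t·(1−s−f) + s.
Here 1−s−f = 0.753 and s = 0.027.
u_1 = 0.023900 × 0.753 + 0.027 = 0.044997.
u_2 = 0.044997 × 0.753 + 0.027 = 0.060883.
u_3 = 0.060883 × 0.753 + 0.027 = 0.072845.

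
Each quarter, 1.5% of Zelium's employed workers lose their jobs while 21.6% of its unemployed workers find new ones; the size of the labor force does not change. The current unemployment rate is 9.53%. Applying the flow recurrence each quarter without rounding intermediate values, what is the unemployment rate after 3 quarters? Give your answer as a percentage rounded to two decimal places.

Unemployment rate after three quarters ≈ 7.87%.

With a fixed labor force, u_{t+1} = u_t + s·(1−u_t) − f·u_t = u_t·(1−s−f) + s.
Here 1−s−f = 0.769 and s = 0.015.
u_1 = 0.095300 × 0.769 + 0.015 = 0.088286.
u_2 = 0.088286 × 0.769 + 0.015 = 0.082892.
u_3 = 0.082892 × 0.769 + 0.015 = 0.078744.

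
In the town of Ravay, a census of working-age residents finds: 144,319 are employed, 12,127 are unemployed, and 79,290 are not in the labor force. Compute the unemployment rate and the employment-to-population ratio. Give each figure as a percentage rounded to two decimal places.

Labor force = employed + unemployed = 144,319 + 12,127 = 156,446.
Working-age population = 156,446 + 79,290 = 235,736.
Unemployment rate = 12,127 / 156,446 = 7.75%.
Employment-population ratio = 144,319 / 235,736 = 61.22%.

Unemployment rate ≈ 7.75%; employment-population ratio ≈ 61.22%.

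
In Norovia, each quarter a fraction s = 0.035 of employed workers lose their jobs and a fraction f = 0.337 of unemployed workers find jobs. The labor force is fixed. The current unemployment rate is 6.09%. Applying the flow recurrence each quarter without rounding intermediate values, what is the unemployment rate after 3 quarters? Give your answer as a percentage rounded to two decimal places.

Unemployment rate after three quarters ≈ 8.59%.

With a fixed labor force, u_{t+1} = u_t + s·(1−u_t) − f·u_t = u_t·(1−s−f) + s.
Here 1−s−f = 0.628 and s = 0.035.
u_1 = 0.060900 × 0.628 + 0.035 = 0.073245.
u_2 = 0.073245 × 0.628 + 0.035 = 0.080998.
u_3 = 0.080998 × 0.628 + 0.035 = 0.085867.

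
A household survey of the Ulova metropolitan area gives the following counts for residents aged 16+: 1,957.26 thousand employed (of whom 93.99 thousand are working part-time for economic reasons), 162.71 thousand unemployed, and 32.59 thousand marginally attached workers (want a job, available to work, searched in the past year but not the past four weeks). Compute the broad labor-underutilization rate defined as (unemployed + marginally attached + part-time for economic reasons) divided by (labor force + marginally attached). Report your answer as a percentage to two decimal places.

Broad underutilization rate ≈ 13.44%.

Labor force = 1,957.26 + 162.71 = 2,119.97 thousand.
Numerator = 162.71 + 32.59 + 93.99 = 289.29 thousand.
Denominator = 2,119.97 + 32.59 = 2,152.56 thousand.
Broad rate = 289.29 / 2,152.56 = 13.44%.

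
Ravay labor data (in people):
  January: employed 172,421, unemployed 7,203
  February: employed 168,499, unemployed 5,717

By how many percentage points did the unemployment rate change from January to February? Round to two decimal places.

The unemployment rate changed by −0.73 percentage points.

January: labor force = 172,421 + 7,203 = 179,624; u = 7,203/179,624 = 4.01%.
February: labor force = 168,499 + 5,717 = 174,216; u = 5,717/174,216 = 3.28%.
Change = 3.28% − 4.01% = −0.73 pp.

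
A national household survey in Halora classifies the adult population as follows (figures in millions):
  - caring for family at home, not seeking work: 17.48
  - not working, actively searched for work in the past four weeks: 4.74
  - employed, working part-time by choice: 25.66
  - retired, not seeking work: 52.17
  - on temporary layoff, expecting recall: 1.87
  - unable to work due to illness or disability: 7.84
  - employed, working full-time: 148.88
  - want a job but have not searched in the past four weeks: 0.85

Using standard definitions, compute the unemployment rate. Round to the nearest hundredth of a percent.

Employed = 25.66 + 148.88 = 174.54 million.
Unemployed = 4.74 + 1.87 = 6.61 million (jobless and actively searching, or on temporary layoff).
Labor force = 174.54 + 6.61 = 181.15 million.
Unemployment rate = 6.61 / 181.15 = 3.65%.

Unemployment rate ≈ 3.65%.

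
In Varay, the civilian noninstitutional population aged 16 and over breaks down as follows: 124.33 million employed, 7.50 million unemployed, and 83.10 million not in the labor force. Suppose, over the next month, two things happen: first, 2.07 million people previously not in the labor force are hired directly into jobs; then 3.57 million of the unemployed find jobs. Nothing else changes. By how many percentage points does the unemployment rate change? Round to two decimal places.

The unemployment rate changes by −2.75 percentage points.

Initially, labor force = 124.33 + 7.50 = 131.83 million, so u = 7.50/131.83 = 5.69%.
After the first change, employed and labor force both rise by 2.07; unemployed unchanged → E = 126.40, U = 7.50, labor force = 133.90 million.
After the second change, unemployed falls and employed rises by 3.57; labor force unchanged → E = 129.97, U = 3.93, labor force = 133.90 million.
New unemployment rate = 3.93 / 133.90 = 2.94%.
Change = 2.94% − 5.69% = −2.75 percentage points.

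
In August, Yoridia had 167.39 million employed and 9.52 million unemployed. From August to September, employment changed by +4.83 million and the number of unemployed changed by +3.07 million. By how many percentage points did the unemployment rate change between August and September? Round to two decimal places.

The unemployment rate changed by +1.43 percentage points.

August: labor force = 167.39 + 9.52 = 176.91; u = 9.52/176.91 = 5.38%.
September: labor force = 172.22 + 12.59 = 184.81; u = 12.59/184.81 = 6.81%.
Change = 6.81% − 5.38% = +1.43 pp.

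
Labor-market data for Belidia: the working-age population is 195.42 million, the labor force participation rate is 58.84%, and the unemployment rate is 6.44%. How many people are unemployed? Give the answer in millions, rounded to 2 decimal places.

About 7.41 million are unemployed.

Labor force = 0.5884 × 195.42 = 114.99 million.
Unemployed = 0.0644 × 114.99 ≈ 7.41 million.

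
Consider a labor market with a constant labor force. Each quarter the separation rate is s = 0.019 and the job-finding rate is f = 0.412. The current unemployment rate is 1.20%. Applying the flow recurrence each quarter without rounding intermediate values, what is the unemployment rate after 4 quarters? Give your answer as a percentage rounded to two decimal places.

Unemployment rate after four quarters ≈ 4.07%.

With a fixed labor force, u_{t+1} = u_t + s·(1−u_t) − f·u_t = u_t·(1−s−f) + s.
Here 1−s−f = 0.569 and s = 0.019.
u_1 = 0.012000 × 0.569 + 0.019 = 0.025828.
u_2 = 0.025828 × 0.569 + 0.019 = 0.033696.
u_3 = 0.033696 × 0.569 + 0.019 = 0.038173.
u_4 = 0.038173 × 0.569 + 0.019 = 0.040720.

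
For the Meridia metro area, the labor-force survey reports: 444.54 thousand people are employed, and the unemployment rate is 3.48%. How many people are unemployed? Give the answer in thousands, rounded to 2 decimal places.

About 16.03 thousand are unemployed.

Let U be the number unemployed. The labor force is E + U, and U/(E+U) = 0.0348.
So U = 0.0348 × 444.54 / (1 − 0.0348) = 15.4700 / 0.9652 ≈ 16.03 thousand.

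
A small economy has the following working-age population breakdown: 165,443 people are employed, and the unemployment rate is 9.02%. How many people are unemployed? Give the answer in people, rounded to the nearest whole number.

About 16,402 are unemployed.

Let U be the number unemployed. The labor force is E + U, and U/(E+U) = 0.0902.
So U = 0.0902 × 165,443 / (1 − 0.0902) = 14922.96 / 0.9098 ≈ 16,402.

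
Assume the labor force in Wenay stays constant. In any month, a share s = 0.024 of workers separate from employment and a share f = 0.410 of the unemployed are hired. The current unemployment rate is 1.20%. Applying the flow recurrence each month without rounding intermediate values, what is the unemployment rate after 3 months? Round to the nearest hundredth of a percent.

Unemployment rate after three months ≈ 4.74%.

With a fixed labor force, u_{t+1} = u_t + s·(1−u_t) − f·u_t = u_t·(1−s−f) + s.
Here 1−s−f = 0.566 and s = 0.024.
u_1 = 0.012000 × 0.566 + 0.024 = 0.030792.
u_2 = 0.030792 × 0.566 + 0.024 = 0.041428.
u_3 = 0.041428 × 0.566 + 0.024 = 0.047448.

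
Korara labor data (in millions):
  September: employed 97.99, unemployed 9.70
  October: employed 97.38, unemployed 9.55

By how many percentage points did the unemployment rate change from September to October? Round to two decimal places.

September: labor force = 97.99 + 9.70 = 107.69; u = 9.70/107.69 = 9.01%.
October: labor force = 97.38 + 9.55 = 106.93; u = 9.55/106.93 = 8.93%.
Change = 8.93% − 9.01% = −0.08 pp.

The unemployment rate changed by −0.08 percentage points.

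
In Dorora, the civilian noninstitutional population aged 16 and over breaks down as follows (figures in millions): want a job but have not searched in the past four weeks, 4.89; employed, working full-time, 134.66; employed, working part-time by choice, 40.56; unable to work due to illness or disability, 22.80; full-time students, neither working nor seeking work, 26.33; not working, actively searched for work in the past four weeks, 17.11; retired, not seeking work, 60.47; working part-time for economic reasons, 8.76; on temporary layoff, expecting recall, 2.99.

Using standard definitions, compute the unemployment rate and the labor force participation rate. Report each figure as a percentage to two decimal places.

Employed = 134.66 + 40.56 + 8.76 = 183.98 million (anyone who worked, including part-time for economic reasons, counts as employed).
Unemployed = 17.11 + 2.99 = 20.10 million (jobless and actively searching, or on temporary layoff).
Labor force = 183.98 + 20.10 = 204.08 million.
Not in labor force = 4.89 + 22.80 + 26.33 + 60.47 = 114.49 million (those not working and not actively searching are outside the labor force — including those who want a job but have given up searching).
Civilian working-age population = 204.08 + 114.49 = 318.57 million.
Unemployment rate = 20.10 / 204.08 = 9.85%.
Labor force participation rate = 204.08 / 318.57 = 64.06%.

Unemployment rate ≈ 9.85%; labor force participation rate ≈ 64.06%.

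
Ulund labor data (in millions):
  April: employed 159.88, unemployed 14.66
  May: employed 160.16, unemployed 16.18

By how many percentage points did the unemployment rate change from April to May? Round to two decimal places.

The unemployment rate changed by +0.78 percentage points.

April: labor force = 159.88 + 14.66 = 174.54; u = 14.66/174.54 = 8.40%.
May: labor force = 160.16 + 16.18 = 176.34; u = 16.18/176.34 = 9.18%.
Change = 9.18% − 8.40% = +0.78 pp.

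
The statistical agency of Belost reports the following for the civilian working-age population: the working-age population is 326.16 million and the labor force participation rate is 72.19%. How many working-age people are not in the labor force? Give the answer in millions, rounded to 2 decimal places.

About 90.71 million are not in the labor force.

Share not in the labor force = 1 − 0.7219 = 0.2781.
Not in labor force = 0.2781 × 326.16 ≈ 90.71 million.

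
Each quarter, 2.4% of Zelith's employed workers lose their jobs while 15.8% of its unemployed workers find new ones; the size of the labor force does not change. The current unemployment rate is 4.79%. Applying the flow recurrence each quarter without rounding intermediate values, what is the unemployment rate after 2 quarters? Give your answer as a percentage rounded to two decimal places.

Unemployment rate after two quarters ≈ 7.57%.

With a fixed labor force, u_{t+1} = u_t + s·(1−u_t) − f·u_t = u_t·(1−s−f) + s.
Here 1−s−f = 0.818 and s = 0.024.
u_1 = 0.047900 × 0.818 + 0.024 = 0.063182.
u_2 = 0.063182 × 0.818 + 0.024 = 0.075683.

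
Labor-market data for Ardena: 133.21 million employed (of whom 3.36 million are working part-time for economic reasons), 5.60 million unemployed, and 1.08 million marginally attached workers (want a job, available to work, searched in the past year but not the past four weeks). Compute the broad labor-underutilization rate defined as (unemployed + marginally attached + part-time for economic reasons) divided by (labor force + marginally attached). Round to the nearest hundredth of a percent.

Broad underutilization rate ≈ 7.18%.

Labor force = 133.21 + 5.60 = 138.81 million.
Numerator = 5.60 + 1.08 + 3.36 = 10.04 million.
Denominator = 138.81 + 1.08 = 139.89 million.
Broad rate = 10.04 / 139.89 = 7.18%.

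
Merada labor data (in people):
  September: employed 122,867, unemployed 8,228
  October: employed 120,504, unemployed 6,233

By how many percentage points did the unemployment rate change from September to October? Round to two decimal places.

September: labor force = 122,867 + 8,228 = 131,095; u = 8,228/131,095 = 6.28%.
October: labor force = 120,504 + 6,233 = 126,737; u = 6,233/126,737 = 4.92%.
Change = 4.92% − 6.28% = −1.36 pp.

The unemployment rate changed by −1.36 percentage points.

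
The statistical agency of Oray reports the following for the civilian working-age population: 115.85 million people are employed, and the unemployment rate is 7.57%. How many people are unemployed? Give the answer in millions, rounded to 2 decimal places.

About 9.49 million are unemployed.

Let U be the number unemployed. The labor force is E + U, and U/(E+U) = 0.0757.
So U = 0.0757 × 115.85 / (1 − 0.0757) = 8.7698 / 0.9243 ≈ 9.49 million.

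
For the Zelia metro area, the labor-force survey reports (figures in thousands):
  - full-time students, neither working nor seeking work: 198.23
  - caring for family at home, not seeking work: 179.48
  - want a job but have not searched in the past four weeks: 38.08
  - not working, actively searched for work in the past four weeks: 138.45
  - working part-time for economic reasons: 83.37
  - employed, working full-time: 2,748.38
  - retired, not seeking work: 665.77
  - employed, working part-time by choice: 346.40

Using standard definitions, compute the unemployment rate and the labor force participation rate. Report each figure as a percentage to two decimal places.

Employed = 83.37 + 2,748.38 + 346.40 = 3,178.15 thousand (anyone who worked, including part-time for economic reasons, counts as employed).
Unemployed = 138.45 thousand.
Labor force = 3,178.15 + 138.45 = 3,316.60 thousand.
Not in labor force = 198.23 + 179.48 + 38.08 + 665.77 = 1,081.56 thousand (those not working and not actively searching are outside the labor force — including those who want a job but have given up searching).
Civilian working-age population = 3,316.60 + 1,081.56 = 4,398.16 thousand.
Unemployment rate = 138.45 / 3,316.60 = 4.17%.
Labor force participation rate = 3,316.60 / 4,398.16 = 75.41%.

Unemployment rate ≈ 4.17%; labor force participation rate ≈ 75.41%.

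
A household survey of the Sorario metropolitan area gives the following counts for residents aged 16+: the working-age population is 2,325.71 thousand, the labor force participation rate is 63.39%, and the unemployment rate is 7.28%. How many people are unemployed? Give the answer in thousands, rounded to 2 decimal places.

About 107.33 thousand are unemployed.

Labor force = 0.6339 × 2,325.71 = 1,474.27 thousand.
Unemployed = 0.0728 × 1,474.27 ≈ 107.33 thousand.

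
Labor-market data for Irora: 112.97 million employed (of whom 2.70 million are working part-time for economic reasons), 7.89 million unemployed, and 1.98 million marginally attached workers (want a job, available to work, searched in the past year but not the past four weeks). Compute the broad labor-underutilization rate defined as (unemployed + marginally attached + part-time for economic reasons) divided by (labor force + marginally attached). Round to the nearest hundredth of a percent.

Broad underutilization rate ≈ 10.23%.

Labor force = 112.97 + 7.89 = 120.86 million.
Numerator = 7.89 + 1.98 + 2.70 = 12.57 million.
Denominator = 120.86 + 1.98 = 122.84 million.
Broad rate = 12.57 / 122.84 = 10.23%.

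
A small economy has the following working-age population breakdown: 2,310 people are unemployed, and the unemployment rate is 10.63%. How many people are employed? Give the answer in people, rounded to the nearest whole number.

Labor force = U / u = 2,310 / 0.1063 ≈ 21,731.
Employed = labor force − unemployed = 21,731 − 2,310 = 19,421.

About 19,421 are employed.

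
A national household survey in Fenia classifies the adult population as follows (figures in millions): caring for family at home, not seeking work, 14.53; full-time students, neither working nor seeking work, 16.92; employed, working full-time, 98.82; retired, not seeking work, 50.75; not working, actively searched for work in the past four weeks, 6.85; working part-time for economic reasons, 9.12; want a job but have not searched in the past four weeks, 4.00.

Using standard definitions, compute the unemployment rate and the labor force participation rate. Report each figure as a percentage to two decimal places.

Unemployment rate ≈ 5.97%; labor force participation rate ≈ 57.11%.

Employed = 98.82 + 9.12 = 107.94 million (anyone who worked, including part-time for economic reasons, counts as employed).
Unemployed = 6.85 million.
Labor force = 107.94 + 6.85 = 114.79 million.
Not in labor force = 14.53 + 16.92 + 50.75 + 4.00 = 86.20 million (those not working and not actively searching are outside the labor force — including those who want a job but have given up searching).
Civilian working-age population = 114.79 + 86.20 = 200.99 million.
Unemployment rate = 6.85 / 114.79 = 5.97%.
Labor force participation rate = 114.79 / 200.99 = 57.11%.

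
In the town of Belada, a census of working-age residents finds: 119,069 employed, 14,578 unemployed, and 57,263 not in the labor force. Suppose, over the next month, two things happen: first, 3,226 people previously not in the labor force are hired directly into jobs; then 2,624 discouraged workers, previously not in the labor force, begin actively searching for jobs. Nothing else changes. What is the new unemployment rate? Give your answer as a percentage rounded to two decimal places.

New unemployment rate ≈ 12.33%.

Initially, labor force = 119,069 + 14,578 = 133,647, so u = 14,578/133,647 = 10.91%.
After the first change, employed and labor force both rise by 3,226; unemployed unchanged → E = 122,295, U = 14,578, labor force = 136,873.
After the second change, unemployed and labor force both rise by 2,624 → E = 122,295, U = 17,202, labor force = 139,497.
New unemployment rate = 17,202 / 139,497 = 12.33%.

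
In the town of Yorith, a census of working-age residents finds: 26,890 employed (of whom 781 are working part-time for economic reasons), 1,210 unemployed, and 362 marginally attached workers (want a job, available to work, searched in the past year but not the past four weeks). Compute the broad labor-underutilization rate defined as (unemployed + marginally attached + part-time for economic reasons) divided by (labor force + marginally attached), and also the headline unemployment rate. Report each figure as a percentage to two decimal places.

Broad underutilization rate ≈ 8.27%; headline unemployment rate ≈ 4.31%.

Labor force = 26,890 + 1,210 = 28,100.
Numerator = 1,210 + 362 + 781 = 2,353.
Denominator = 28,100 + 362 = 28,462.
Broad rate = 2,353 / 28,462 = 8.27%.
Headline unemployment rate = 1,210 / 28,100 = 4.31%.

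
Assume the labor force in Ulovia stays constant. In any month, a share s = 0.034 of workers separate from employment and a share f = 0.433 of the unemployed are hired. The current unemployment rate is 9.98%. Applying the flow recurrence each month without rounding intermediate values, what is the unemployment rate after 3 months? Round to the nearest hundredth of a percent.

With a fixed labor force, u_{t+1} = u_t + s·(1−u_t) − f·u_t = u_t·(1−s−f) + s.
Here 1−s−f = 0.533 and s = 0.034.
u_1 = 0.099800 × 0.533 + 0.034 = 0.087193.
u_2 = 0.087193 × 0.533 + 0.034 = 0.080474.
u_3 = 0.080474 × 0.533 + 0.034 = 0.076893.

Unemployment rate after three months ≈ 7.69%.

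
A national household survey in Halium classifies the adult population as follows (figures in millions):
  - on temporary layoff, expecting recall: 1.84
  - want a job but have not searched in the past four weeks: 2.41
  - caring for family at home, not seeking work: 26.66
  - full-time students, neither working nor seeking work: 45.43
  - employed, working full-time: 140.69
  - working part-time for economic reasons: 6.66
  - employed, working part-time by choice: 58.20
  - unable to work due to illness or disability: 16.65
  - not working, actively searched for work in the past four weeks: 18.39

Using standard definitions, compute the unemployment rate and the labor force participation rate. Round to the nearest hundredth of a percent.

Unemployment rate ≈ 8.96%; labor force participation rate ≈ 71.24%.

Employed = 140.69 + 6.66 + 58.20 = 205.55 million (anyone who worked, including part-time for economic reasons, counts as employed).
Unemployed = 1.84 + 18.39 = 20.23 million (jobless and actively searching, or on temporary layoff).
Labor force = 205.55 + 20.23 = 225.78 million.
Not in labor force = 2.41 + 26.66 + 45.43 + 16.65 = 91.15 million (those not working and not actively searching are outside the labor force — including those who want a job but have given up searching).
Civilian working-age population = 225.78 + 91.15 = 316.93 million.
Unemployment rate = 20.23 / 225.78 = 8.96%.
Labor force participation rate = 225.78 / 316.93 = 71.24%.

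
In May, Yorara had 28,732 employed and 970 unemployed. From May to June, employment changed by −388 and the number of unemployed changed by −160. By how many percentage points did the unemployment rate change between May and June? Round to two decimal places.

The unemployment rate changed by −0.49 percentage points.

May: labor force = 28,732 + 970 = 29,702; u = 970/29,702 = 3.27%.
June: labor force = 28,344 + 810 = 29,154; u = 810/29,154 = 2.78%.
Change = 2.78% − 3.27% = −0.49 pp.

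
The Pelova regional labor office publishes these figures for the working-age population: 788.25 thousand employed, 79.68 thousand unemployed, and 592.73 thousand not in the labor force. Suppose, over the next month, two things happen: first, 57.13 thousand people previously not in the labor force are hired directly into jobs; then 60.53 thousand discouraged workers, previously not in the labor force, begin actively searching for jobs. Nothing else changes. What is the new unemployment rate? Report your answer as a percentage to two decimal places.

Initially, labor force = 788.25 + 79.68 = 867.93 thousand, so u = 79.68/867.93 = 9.18%.
After the first change, employed and labor force both rise by 57.13; unemployed unchanged → E = 845.38, U = 79.68, labor force = 925.06 thousand.
After the second change, unemployed and labor force both rise by 60.53 → E = 845.38, U = 140.21, labor force = 985.59 thousand.
New unemployment rate = 140.21 / 985.59 = 14.23%.

New unemployment rate ≈ 14.23%.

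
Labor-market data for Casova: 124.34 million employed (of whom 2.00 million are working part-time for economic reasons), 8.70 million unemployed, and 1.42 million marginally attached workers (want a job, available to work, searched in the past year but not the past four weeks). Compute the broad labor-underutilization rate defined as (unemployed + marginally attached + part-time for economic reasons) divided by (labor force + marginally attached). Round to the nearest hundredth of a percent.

Broad underutilization rate ≈ 9.01%.

Labor force = 124.34 + 8.70 = 133.04 million.
Numerator = 8.70 + 1.42 + 2.00 = 12.12 million.
Denominator = 133.04 + 1.42 = 134.46 million.
Broad rate = 12.12 / 134.46 = 9.01%.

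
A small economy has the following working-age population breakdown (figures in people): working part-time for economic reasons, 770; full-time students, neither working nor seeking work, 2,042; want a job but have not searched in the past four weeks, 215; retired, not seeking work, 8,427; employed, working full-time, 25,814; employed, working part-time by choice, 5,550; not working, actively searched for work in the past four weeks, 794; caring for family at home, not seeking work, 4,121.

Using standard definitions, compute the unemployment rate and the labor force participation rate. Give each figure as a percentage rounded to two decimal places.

Unemployment rate ≈ 2.41%; labor force participation rate ≈ 68.98%.

Employed = 770 + 25,814 + 5,550 = 32,134 (anyone who worked, including part-time for economic reasons, counts as employed).
Unemployed = 794.
Labor force = 32,134 + 794 = 32,928.
Not in labor force = 2,042 + 215 + 8,427 + 4,121 = 14,805 (those not working and not actively searching are outside the labor force — including those who want a job but have given up searching).
Civilian working-age population = 32,928 + 14,805 = 47,733.
Unemployment rate = 794 / 32,928 = 2.41%.
Labor force participation rate = 32,928 / 47,733 = 68.98%.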